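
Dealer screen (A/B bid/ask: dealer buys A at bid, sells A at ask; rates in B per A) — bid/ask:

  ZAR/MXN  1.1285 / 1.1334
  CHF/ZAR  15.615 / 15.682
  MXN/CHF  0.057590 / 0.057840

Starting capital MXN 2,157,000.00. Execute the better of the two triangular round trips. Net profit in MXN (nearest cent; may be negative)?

Best loop MXN → CHF → ZAR → MXN:
MXN 2,157,000.00 × 0.057590 (sell MXN at bid) = CHF 124,221.63
CHF 124,221.63 × 15.615 (sell CHF at bid) = ZAR 1,939,720.75
ZAR 1,939,720.75 × 1.1285 (sell ZAR at bid) = MXN 2,188,974.87

Net profit: MXN 31,974.87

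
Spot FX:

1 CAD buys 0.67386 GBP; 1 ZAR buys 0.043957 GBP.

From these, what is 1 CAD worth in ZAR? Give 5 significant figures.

CAD/ZAR = 15.330

1 CAD × 0.67386 = 0.67386 GBP
0.67386 GBP ÷ 0.043957 = 15.33 ZAR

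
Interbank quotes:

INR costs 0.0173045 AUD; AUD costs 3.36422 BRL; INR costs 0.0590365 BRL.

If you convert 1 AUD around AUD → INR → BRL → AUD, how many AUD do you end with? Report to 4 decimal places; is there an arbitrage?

1.0141 (arbitrage exists)

Around AUD → INR → BRL → AUD: 1 ÷ 0.0173045 × 0.0590365 ÷ 3.36422 = 1.014092
Product > 1; profitable direction is AUD → INR → BRL → AUD.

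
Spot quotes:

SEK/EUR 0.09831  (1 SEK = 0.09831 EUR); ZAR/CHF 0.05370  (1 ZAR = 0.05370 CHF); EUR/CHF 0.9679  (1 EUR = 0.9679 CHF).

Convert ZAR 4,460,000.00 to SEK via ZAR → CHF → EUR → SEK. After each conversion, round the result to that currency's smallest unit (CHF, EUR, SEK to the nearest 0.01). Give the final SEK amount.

SEK 2,516,986.88

ZAR 4,460,000.00 × 0.05370 = CHF 239,502.00
CHF 239,502.00 ÷ 0.9679 = EUR 247,444.98
EUR 247,444.98 ÷ 0.09831 = SEK 2,516,986.88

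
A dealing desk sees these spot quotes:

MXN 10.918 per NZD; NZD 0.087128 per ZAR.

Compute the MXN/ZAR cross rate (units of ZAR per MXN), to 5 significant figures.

1 MXN ÷ 10.918 = 0.0915919 NZD
0.0915919 NZD ÷ 0.087128 = 1.05123 ZAR

MXN/ZAR = 1.0512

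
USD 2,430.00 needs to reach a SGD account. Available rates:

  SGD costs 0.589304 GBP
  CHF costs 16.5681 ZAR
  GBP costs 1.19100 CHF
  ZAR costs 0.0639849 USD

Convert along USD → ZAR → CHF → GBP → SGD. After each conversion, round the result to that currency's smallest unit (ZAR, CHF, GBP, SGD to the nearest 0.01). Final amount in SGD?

SGD 3,265.92

USD 2,430.00 ÷ 0.0639849 = ZAR 37,977.71
ZAR 37,977.71 ÷ 16.5681 = CHF 2,292.22
CHF 2,292.22 ÷ 1.19100 = GBP 1,924.62
GBP 1,924.62 ÷ 0.589304 = SGD 3,265.92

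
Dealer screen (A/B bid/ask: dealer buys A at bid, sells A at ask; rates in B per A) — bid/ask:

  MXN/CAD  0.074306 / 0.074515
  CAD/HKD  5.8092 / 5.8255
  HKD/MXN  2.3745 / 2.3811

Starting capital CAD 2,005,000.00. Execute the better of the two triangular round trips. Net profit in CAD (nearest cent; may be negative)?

Net profit: CAD 50,070.68

Best loop CAD → HKD → MXN → CAD:
CAD 2,005,000.00 × 5.8092 (sell CAD at bid) = HKD 11,647,446.00
HKD 11,647,446.00 × 2.3745 (sell HKD at bid) = MXN 27,656,860.53
MXN 27,656,860.53 × 0.074306 (sell MXN at bid) = CAD 2,055,070.68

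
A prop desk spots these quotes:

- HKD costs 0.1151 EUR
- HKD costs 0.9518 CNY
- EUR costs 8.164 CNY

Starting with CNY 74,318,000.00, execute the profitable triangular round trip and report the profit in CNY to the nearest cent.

Profitable loop is CNY → EUR → HKD → CNY:
CNY 74,318,000.00 ÷ 8.164 = EUR 9,103,135.72
EUR 9,103,135.72 ÷ 0.1151 = HKD 79,088,928.91
HKD 79,088,928.91 × 0.9518 = CNY 75,276,842.54
Profit = CNY 75,276,842.54 − CNY 74,318,000.00

Profit: CNY 958,842.54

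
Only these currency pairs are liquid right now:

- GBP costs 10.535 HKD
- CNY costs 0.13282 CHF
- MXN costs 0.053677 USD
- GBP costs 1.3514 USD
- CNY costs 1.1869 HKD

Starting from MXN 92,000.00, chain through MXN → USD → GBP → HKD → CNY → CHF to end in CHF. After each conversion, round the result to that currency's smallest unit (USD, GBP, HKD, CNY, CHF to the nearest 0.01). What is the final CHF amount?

CHF 4,308.00

MXN 92,000.00 × 0.053677 = USD 4,938.28
USD 4,938.28 ÷ 1.3514 = GBP 3,654.20
GBP 3,654.20 × 10.535 = HKD 38,497.00
HKD 38,497.00 ÷ 1.1869 = CNY 32,434.91
CNY 32,434.91 × 0.13282 = CHF 4,308.00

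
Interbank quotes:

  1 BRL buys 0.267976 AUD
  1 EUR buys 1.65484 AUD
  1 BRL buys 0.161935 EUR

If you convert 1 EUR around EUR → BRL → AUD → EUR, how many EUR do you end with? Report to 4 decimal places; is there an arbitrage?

1.0000 (no arbitrage)

Around EUR → BRL → AUD → EUR: 1 ÷ 0.161935 × 0.267976 ÷ 1.65484 = 0.999998
Product ≈ 1 (deviation 0.000%, within rounding noise).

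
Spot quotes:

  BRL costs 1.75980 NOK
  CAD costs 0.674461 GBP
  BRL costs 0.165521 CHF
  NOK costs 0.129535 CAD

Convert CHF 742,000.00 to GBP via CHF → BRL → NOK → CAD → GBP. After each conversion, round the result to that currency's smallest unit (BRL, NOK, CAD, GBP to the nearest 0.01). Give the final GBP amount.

CHF 742,000.00 ÷ 0.165521 = BRL 4,482,814.87
BRL 4,482,814.87 × 1.75980 = NOK 7,888,857.61
NOK 7,888,857.61 × 0.129535 = CAD 1,021,883.17
CAD 1,021,883.17 × 0.674461 = GBP 689,220.34

GBP 689,220.34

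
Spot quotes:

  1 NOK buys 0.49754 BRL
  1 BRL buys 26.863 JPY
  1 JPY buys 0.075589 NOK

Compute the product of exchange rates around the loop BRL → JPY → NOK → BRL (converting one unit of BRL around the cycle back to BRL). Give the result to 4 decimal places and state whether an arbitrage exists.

Around BRL → JPY → NOK → BRL: 1 × 26.863 × 0.075589 × 0.49754 = 1.010279
Product > 1; profitable direction is BRL → JPY → NOK → BRL.

1.0103 (arbitrage exists)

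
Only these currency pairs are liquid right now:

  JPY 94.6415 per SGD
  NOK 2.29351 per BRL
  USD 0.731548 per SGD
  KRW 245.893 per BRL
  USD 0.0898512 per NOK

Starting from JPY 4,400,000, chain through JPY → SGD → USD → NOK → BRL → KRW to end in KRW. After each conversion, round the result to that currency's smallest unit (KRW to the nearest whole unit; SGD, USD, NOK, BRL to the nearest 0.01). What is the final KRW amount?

KRW 40,582,198

JPY 4,400,000 ÷ 94.6415 = SGD 46,491.23
SGD 46,491.23 × 0.731548 = USD 34,010.57
USD 34,010.57 ÷ 0.0898512 = NOK 378,521.04
NOK 378,521.04 ÷ 2.29351 = BRL 165,040.07
BRL 165,040.07 × 245.893 = KRW 40,582,198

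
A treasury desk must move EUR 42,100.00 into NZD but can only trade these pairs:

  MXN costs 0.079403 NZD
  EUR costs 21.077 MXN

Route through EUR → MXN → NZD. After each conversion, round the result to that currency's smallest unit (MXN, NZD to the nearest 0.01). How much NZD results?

NZD 70,457.59

EUR 42,100.00 × 21.077 = MXN 887,341.70
MXN 887,341.70 × 0.079403 = NZD 70,457.59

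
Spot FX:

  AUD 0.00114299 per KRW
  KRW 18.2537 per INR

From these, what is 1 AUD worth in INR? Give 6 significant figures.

1 AUD ÷ 0.00114299 = 874.898 KRW
874.898 KRW ÷ 18.2537 = 47.9299 INR

AUD/INR = 47.9299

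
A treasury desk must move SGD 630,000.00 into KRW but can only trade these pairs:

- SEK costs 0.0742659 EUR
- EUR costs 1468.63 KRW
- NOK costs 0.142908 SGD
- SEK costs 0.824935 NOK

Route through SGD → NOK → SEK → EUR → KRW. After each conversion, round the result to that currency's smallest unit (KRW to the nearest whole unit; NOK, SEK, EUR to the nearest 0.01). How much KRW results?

SGD 630,000.00 ÷ 0.142908 = NOK 4,408,430.60
NOK 4,408,430.60 ÷ 0.824935 = SEK 5,343,973.28
SEK 5,343,973.28 × 0.0742659 = EUR 396,874.99
EUR 396,874.99 × 1468.63 = KRW 582,862,517

KRW 582,862,517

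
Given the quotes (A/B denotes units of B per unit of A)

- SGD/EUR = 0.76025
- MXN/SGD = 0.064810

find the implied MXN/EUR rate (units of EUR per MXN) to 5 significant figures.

1 MXN × 0.064810 = 0.06481 SGD
0.06481 SGD × 0.76025 = 0.0492718 EUR

MXN/EUR = 0.049272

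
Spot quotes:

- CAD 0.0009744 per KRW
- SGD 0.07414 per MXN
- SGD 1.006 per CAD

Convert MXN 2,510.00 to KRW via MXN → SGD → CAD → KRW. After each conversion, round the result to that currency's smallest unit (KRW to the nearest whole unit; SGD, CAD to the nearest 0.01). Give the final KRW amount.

MXN 2,510.00 × 0.07414 = SGD 186.09
SGD 186.09 ÷ 1.006 = CAD 184.98
CAD 184.98 ÷ 0.0009744 = KRW 189,840

KRW 189,840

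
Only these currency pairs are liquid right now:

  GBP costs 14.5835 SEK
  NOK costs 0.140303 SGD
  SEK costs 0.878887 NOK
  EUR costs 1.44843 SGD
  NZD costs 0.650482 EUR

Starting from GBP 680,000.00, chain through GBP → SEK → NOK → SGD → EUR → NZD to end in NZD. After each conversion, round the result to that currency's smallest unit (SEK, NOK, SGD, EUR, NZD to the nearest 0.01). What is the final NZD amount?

NZD 1,297,890.00

GBP 680,000.00 × 14.5835 = SEK 9,916,780.00
SEK 9,916,780.00 × 0.878887 = NOK 8,715,729.02
NOK 8,715,729.02 × 0.140303 = SGD 1,222,842.93
SGD 1,222,842.93 ÷ 1.44843 = EUR 844,254.08
EUR 844,254.08 ÷ 0.650482 = NZD 1,297,890.00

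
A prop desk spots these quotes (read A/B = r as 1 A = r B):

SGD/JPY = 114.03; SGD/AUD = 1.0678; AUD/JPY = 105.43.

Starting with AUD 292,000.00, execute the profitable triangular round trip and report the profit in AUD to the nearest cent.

Profitable loop is AUD → SGD → JPY → AUD:
AUD 292,000.00 ÷ 1.0678 = SGD 273,459.45
SGD 273,459.45 × 114.03 = JPY 31,182,581
JPY 31,182,581 ÷ 105.43 = AUD 295,765.73
Profit = AUD 295,765.73 − AUD 292,000.00

Profit: AUD 3,765.73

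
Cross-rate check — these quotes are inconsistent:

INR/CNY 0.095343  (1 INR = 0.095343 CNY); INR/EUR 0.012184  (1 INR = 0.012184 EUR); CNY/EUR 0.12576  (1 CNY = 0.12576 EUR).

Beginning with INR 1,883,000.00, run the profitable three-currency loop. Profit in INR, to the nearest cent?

Profitable loop is INR → EUR → CNY → INR:
INR 1,883,000.00 × 0.012184 = EUR 22,942.47
EUR 22,942.47 ÷ 0.12576 = CNY 182,430.60
CNY 182,430.60 ÷ 0.095343 = INR 1,913,413.65
Profit = INR 1,913,413.65 − INR 1,883,000.00

Profit: INR 30,413.65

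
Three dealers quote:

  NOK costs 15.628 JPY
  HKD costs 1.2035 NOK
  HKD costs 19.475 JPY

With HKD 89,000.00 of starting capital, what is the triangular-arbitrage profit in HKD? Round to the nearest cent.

Profitable loop is HKD → JPY → NOK → HKD:
HKD 89,000.00 × 19.475 = JPY 1,733,275
JPY 1,733,275 ÷ 15.628 = NOK 110,908.31
NOK 110,908.31 ÷ 1.2035 = HKD 92,154.80
Profit = HKD 92,154.80 − HKD 89,000.00

Profit: HKD 3,154.80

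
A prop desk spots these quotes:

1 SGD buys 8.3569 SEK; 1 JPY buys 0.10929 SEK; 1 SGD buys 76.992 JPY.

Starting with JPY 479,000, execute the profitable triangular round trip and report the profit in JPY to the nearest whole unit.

Profit: JPY 3,299

Profitable loop is JPY → SEK → SGD → JPY:
JPY 479,000 × 0.10929 = SEK 52,349.91
SEK 52,349.91 ÷ 8.3569 = SGD 6,264.27
SGD 6,264.27 × 76.992 = JPY 482,299
Profit = JPY 482,299 − JPY 479,000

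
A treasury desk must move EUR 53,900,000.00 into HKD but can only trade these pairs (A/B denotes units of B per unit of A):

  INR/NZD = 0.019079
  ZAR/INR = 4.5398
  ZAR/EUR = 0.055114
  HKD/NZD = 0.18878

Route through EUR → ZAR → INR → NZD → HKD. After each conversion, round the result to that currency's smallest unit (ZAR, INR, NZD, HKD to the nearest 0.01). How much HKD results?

EUR 53,900,000.00 ÷ 0.055114 = ZAR 977,972,928.84
ZAR 977,972,928.84 × 4.5398 = INR 4,439,801,502.35
INR 4,439,801,502.35 × 0.019079 = NZD 84,706,972.86
NZD 84,706,972.86 ÷ 0.18878 = HKD 448,707,346.44

HKD 448,707,346.44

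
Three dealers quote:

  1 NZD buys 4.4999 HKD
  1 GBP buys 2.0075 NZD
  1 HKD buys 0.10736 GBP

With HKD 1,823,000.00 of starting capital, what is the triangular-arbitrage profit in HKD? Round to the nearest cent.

Profitable loop is HKD → NZD → GBP → HKD:
HKD 1,823,000.00 ÷ 4.4999 = NZD 405,120.11
NZD 405,120.11 ÷ 2.0075 = GBP 201,803.29
GBP 201,803.29 ÷ 0.10736 = HKD 1,879,687.91
Profit = HKD 1,879,687.91 − HKD 1,823,000.00

Profit: HKD 56,687.91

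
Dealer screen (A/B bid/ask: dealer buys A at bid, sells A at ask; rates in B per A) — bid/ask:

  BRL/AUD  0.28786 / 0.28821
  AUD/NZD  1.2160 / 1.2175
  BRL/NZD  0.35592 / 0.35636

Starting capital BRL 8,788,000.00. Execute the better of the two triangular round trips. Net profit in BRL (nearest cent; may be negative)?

Best loop BRL → NZD → AUD → BRL:
BRL 8,788,000.00 × 0.35592 (sell BRL at bid) = NZD 3,127,824.96
NZD 3,127,824.96 ÷ 1.2175 (buy AUD at ask) = AUD 2,569,055.41
AUD 2,569,055.41 ÷ 0.28821 (buy BRL at ask) = BRL 8,913,831.61

Net profit: BRL 125,831.61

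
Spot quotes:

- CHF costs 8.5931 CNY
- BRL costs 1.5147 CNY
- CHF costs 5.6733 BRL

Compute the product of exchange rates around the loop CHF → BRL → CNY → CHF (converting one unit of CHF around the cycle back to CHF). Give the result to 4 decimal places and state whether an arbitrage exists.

1.0000 (no arbitrage)

Around CHF → BRL → CNY → CHF: 1 × 5.6733 × 1.5147 ÷ 8.5931 = 1.000029
Product ≈ 1 (deviation 0.003%, within rounding noise).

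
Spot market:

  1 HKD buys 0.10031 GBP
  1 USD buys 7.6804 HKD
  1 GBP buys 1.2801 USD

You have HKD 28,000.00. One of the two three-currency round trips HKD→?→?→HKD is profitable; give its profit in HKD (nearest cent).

Profitable loop is HKD → USD → GBP → HKD:
HKD 28,000.00 ÷ 7.6804 = USD 3,645.64
USD 3,645.64 ÷ 1.2801 = GBP 2,847.94
GBP 2,847.94 ÷ 0.10031 = HKD 28,391.35
Profit = HKD 28,391.35 − HKD 28,000.00

Profit: HKD 391.35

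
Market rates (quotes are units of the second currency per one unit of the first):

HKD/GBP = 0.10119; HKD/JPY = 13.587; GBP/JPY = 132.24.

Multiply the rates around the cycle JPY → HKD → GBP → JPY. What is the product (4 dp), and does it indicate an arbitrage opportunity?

0.9849 (arbitrage exists)

Around JPY → HKD → GBP → JPY: 1 ÷ 13.587 × 0.10119 × 132.24 = 0.984865
Product < 1; profitable direction is JPY → GBP → HKD → JPY.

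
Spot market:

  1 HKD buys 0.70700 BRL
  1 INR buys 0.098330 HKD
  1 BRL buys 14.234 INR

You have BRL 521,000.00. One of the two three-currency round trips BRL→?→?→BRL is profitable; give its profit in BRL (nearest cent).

Profit: BRL 5,508.41

Profitable loop is BRL → HKD → INR → BRL:
BRL 521,000.00 ÷ 0.70700 = HKD 736,916.55
HKD 736,916.55 ÷ 0.098330 = INR 7,494,320.64
INR 7,494,320.64 ÷ 14.234 = BRL 526,508.41
Profit = BRL 526,508.41 − BRL 521,000.00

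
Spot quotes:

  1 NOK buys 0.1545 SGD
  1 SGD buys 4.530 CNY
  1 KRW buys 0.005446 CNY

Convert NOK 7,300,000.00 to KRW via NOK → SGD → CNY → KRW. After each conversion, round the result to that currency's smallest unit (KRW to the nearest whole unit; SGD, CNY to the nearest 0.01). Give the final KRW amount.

KRW 938,149,192

NOK 7,300,000.00 × 0.1545 = SGD 1,127,850.00
SGD 1,127,850.00 × 4.530 = CNY 5,109,160.50
CNY 5,109,160.50 ÷ 0.005446 = KRW 938,149,192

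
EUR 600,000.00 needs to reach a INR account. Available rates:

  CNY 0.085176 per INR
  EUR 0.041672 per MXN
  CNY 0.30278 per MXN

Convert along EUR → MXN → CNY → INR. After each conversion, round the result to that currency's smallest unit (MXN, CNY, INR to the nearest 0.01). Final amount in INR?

EUR 600,000.00 ÷ 0.041672 = MXN 14,398,157.04
MXN 14,398,157.04 × 0.30278 = CNY 4,359,473.99
CNY 4,359,473.99 ÷ 0.085176 = INR 51,181,952.55

INR 51,181,952.55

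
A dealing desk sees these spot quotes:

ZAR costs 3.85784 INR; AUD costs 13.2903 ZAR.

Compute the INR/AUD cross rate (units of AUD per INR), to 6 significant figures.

1 INR ÷ 3.85784 = 0.259212 ZAR
0.259212 ZAR ÷ 13.2903 = 0.0195039 AUD

INR/AUD = 0.0195039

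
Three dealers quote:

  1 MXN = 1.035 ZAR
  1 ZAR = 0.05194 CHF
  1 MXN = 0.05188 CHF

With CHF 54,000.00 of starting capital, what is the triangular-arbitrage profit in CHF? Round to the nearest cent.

Profitable loop is CHF → MXN → ZAR → CHF:
CHF 54,000.00 ÷ 0.05188 = MXN 1,040,863.53
MXN 1,040,863.53 × 1.035 = ZAR 1,077,293.75
ZAR 1,077,293.75 × 0.05194 = CHF 55,954.64
Profit = CHF 55,954.64 − CHF 54,000.00

Profit: CHF 1,954.64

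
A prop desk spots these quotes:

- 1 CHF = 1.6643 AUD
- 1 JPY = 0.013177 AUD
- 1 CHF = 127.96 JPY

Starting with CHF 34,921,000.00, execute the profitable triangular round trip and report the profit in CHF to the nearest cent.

Profit: CHF 458,023.02

Profitable loop is CHF → JPY → AUD → CHF:
CHF 34,921,000.00 × 127.96 = JPY 4,468,491,160
JPY 4,468,491,160 × 0.013177 = AUD 58,881,308.02
AUD 58,881,308.02 ÷ 1.6643 = CHF 35,379,023.02
Profit = CHF 35,379,023.02 − CHF 34,921,000.00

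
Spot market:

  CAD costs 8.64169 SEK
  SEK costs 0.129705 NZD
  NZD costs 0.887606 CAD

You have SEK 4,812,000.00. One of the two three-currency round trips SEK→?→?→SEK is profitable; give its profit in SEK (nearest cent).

Profitable loop is SEK → CAD → NZD → SEK:
SEK 4,812,000.00 ÷ 8.64169 = CAD 556,835.53
CAD 556,835.53 ÷ 0.887606 = NZD 627,345.38
NZD 627,345.38 ÷ 0.129705 = SEK 4,836,709.33
Profit = SEK 4,836,709.33 − SEK 4,812,000.00

Profit: SEK 24,709.33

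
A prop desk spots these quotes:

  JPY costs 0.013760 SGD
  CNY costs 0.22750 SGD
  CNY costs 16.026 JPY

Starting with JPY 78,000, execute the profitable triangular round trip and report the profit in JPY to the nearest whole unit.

Profitable loop is JPY → CNY → SGD → JPY:
JPY 78,000 ÷ 16.026 = CNY 4,867.09
CNY 4,867.09 × 0.22750 = SGD 1,107.26
SGD 1,107.26 ÷ 0.013760 = JPY 80,470
Profit = JPY 80,470 − JPY 78,000

Profit: JPY 2,470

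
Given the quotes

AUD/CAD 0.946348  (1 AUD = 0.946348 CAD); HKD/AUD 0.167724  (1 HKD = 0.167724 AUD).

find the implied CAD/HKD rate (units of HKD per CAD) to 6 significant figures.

CAD/HKD = 6.30019

1 CAD ÷ 0.946348 = 1.05669 AUD
1.05669 AUD ÷ 0.167724 = 6.30019 HKD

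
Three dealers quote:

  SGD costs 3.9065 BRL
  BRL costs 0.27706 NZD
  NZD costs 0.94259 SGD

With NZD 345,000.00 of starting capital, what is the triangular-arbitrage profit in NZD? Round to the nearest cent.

Profit: NZD 6,968.33

Profitable loop is NZD → SGD → BRL → NZD:
NZD 345,000.00 × 0.94259 = SGD 325,193.55
SGD 325,193.55 × 3.9065 = BRL 1,270,368.60
BRL 1,270,368.60 × 0.27706 = NZD 351,968.33
Profit = NZD 351,968.33 − NZD 345,000.00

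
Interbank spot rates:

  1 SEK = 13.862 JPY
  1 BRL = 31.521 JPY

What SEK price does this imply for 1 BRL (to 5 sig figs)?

1 BRL × 31.521 = 31.521 JPY
31.521 JPY ÷ 13.862 = 2.27391 SEK

BRL/SEK = 2.2739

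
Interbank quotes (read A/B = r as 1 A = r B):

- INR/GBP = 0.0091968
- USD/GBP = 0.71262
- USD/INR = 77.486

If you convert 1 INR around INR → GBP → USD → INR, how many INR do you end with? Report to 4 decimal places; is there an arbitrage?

1.0000 (no arbitrage)

Around INR → GBP → USD → INR: 1 × 0.0091968 ÷ 0.71262 × 77.486 = 1.000005
Product ≈ 1 (deviation 0.000%, within rounding noise).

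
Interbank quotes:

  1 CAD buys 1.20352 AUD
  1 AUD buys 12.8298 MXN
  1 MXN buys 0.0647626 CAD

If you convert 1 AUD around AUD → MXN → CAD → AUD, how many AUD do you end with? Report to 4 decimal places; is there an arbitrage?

1.0000 (no arbitrage)

Around AUD → MXN → CAD → AUD: 1 × 12.8298 × 0.0647626 × 1.20352 = 0.999994
Product ≈ 1 (deviation 0.001%, within rounding noise).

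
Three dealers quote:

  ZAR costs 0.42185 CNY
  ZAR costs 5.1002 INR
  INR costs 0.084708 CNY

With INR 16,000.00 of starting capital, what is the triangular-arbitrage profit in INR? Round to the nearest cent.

Profitable loop is INR → CNY → ZAR → INR:
INR 16,000.00 × 0.084708 = CNY 1,355.33
CNY 1,355.33 ÷ 0.42185 = ZAR 3,212.82
ZAR 3,212.82 × 5.1002 = INR 16,386.02
Profit = INR 16,386.02 − INR 16,000.00

Profit: INR 386.02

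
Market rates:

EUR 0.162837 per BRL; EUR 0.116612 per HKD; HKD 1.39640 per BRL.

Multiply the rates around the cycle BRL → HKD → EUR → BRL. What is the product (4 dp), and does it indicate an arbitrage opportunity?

Around BRL → HKD → EUR → BRL: 1 × 1.39640 × 0.116612 ÷ 0.162837 = 1.000000
Product ≈ 1 (deviation 0.000%, within rounding noise).

1.0000 (no arbitrage)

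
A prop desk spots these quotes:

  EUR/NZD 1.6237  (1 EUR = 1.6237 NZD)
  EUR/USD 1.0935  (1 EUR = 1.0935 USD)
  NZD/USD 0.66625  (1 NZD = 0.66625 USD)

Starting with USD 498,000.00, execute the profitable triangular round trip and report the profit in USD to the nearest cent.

Profit: USD 5,390.62

Profitable loop is USD → NZD → EUR → USD:
USD 498,000.00 ÷ 0.66625 = NZD 747,467.17
NZD 747,467.17 ÷ 1.6237 = EUR 460,348.07
EUR 460,348.07 × 1.0935 = USD 503,390.62
Profit = USD 503,390.62 − USD 498,000.00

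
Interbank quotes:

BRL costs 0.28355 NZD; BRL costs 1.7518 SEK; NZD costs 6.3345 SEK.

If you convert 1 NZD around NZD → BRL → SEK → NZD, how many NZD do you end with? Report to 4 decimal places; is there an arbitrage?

0.9753 (arbitrage exists)

Around NZD → BRL → SEK → NZD: 1 ÷ 0.28355 × 1.7518 ÷ 6.3345 = 0.975310
Product < 1; profitable direction is NZD → SEK → BRL → NZD.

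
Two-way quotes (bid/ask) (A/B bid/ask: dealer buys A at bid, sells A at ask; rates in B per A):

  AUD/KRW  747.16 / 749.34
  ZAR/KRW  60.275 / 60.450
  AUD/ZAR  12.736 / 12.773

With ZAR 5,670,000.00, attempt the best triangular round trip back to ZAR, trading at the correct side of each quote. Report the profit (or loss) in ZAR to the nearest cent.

Net profit: ZAR 138,639.35

Best loop ZAR → KRW → AUD → ZAR:
ZAR 5,670,000.00 × 60.275 (sell ZAR at bid) = KRW 341,759,250
KRW 341,759,250 ÷ 749.34 (buy AUD at ask) = AUD 456,080.35
AUD 456,080.35 × 12.736 (sell AUD at bid) = ZAR 5,808,639.35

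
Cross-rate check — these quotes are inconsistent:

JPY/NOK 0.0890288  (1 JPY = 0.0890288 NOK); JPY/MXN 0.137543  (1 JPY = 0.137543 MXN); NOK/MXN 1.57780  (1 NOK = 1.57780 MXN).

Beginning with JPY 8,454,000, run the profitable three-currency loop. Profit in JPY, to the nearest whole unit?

Profitable loop is JPY → NOK → MXN → JPY:
JPY 8,454,000 × 0.0890288 = NOK 752,649.48
NOK 752,649.48 × 1.57780 = MXN 1,187,530.34
MXN 1,187,530.34 ÷ 0.137543 = JPY 8,633,884
Profit = JPY 8,633,884 − JPY 8,454,000

Profit: JPY 179,884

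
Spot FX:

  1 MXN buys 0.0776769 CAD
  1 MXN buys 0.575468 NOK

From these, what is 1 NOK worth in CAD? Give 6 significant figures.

NOK/CAD = 0.134980

1 NOK ÷ 0.575468 = 1.73772 MXN
1.73772 MXN × 0.0776769 = 0.13498 CAD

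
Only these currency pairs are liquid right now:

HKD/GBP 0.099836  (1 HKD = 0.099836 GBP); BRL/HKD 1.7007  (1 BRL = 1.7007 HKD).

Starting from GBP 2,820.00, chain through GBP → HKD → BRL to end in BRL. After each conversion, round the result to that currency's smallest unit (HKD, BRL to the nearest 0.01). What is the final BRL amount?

BRL 16,608.64

GBP 2,820.00 ÷ 0.099836 = HKD 28,246.32
HKD 28,246.32 ÷ 1.7007 = BRL 16,608.64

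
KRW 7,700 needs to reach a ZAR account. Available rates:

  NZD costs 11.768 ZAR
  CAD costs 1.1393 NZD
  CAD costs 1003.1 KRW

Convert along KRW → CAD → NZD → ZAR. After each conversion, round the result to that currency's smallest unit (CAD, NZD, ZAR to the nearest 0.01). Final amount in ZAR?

KRW 7,700 ÷ 1003.1 = CAD 7.68
CAD 7.68 × 1.1393 = NZD 8.75
NZD 8.75 × 11.768 = ZAR 102.97

ZAR 102.97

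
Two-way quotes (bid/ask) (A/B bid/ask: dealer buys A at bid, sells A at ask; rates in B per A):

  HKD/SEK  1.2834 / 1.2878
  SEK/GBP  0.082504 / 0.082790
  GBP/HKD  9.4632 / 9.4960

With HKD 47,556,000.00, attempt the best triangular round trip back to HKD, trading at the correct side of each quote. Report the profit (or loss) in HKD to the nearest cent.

Net profit: HKD 95,917.02

Best loop HKD → SEK → GBP → HKD:
HKD 47,556,000.00 × 1.2834 (sell HKD at bid) = SEK 61,033,370.40
SEK 61,033,370.40 × 0.082504 (sell SEK at bid) = GBP 5,035,497.19
GBP 5,035,497.19 × 9.4632 (sell GBP at bid) = HKD 47,651,917.02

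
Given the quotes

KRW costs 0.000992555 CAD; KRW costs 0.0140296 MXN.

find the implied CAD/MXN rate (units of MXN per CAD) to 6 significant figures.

1 CAD ÷ 0.000992555 = 1007.5 KRW
1007.5 KRW × 0.0140296 = 14.1348 MXN

CAD/MXN = 14.1348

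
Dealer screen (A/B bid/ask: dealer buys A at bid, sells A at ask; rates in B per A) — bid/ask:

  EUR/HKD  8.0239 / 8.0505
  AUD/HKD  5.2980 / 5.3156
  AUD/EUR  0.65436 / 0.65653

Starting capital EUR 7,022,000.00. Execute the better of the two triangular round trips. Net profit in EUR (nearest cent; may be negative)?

Best loop EUR → AUD → HKD → EUR:
EUR 7,022,000.00 ÷ 0.65653 (buy AUD at ask) = AUD 10,695,627.01
AUD 10,695,627.01 × 5.2980 (sell AUD at bid) = HKD 56,665,431.89
HKD 56,665,431.89 ÷ 8.0505 (buy EUR at ask) = EUR 7,038,746.90

Net profit: EUR 16,746.90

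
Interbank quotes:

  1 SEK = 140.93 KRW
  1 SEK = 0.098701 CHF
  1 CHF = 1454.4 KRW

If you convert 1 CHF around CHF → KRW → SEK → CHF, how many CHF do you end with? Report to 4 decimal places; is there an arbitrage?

Around CHF → KRW → SEK → CHF: 1 × 1454.4 ÷ 140.93 × 0.098701 = 1.018596
Product > 1; profitable direction is CHF → KRW → SEK → CHF.

1.0186 (arbitrage exists)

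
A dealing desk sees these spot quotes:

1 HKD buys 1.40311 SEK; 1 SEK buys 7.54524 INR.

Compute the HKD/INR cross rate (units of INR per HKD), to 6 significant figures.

1 HKD × 1.40311 = 1.40311 SEK
1.40311 SEK × 7.54524 = 10.5868 INR

HKD/INR = 10.5868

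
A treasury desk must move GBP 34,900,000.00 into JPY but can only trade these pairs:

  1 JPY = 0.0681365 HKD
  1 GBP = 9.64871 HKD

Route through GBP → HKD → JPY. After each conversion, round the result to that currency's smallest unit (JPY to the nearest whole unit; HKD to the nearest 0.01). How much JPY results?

GBP 34,900,000.00 × 9.64871 = HKD 336,739,979.00
HKD 336,739,979.00 ÷ 0.0681365 = JPY 4,942,137,900

JPY 4,942,137,900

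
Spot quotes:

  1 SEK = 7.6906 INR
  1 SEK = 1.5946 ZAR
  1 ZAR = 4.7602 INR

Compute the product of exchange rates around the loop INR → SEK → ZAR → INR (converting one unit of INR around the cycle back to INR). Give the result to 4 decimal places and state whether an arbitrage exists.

0.9870 (arbitrage exists)

Around INR → SEK → ZAR → INR: 1 ÷ 7.6906 × 1.5946 × 4.7602 = 0.986999
Product < 1; profitable direction is INR → ZAR → SEK → INR.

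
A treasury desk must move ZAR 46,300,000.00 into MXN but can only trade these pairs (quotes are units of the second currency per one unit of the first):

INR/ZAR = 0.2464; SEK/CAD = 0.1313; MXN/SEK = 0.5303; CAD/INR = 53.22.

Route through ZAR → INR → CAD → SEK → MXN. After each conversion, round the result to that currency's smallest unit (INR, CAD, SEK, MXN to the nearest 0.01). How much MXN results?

MXN 50,708,301.45

ZAR 46,300,000.00 ÷ 0.2464 = INR 187,905,844.16
INR 187,905,844.16 ÷ 53.22 = CAD 3,530,737.39
CAD 3,530,737.39 ÷ 0.1313 = SEK 26,890,612.26
SEK 26,890,612.26 ÷ 0.5303 = MXN 50,708,301.45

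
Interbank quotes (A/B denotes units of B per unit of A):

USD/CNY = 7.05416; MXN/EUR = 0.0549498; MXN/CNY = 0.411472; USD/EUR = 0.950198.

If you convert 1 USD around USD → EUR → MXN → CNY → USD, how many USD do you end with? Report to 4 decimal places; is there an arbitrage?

Around USD → EUR → MXN → CNY → USD: 1 × 0.950198 ÷ 0.0549498 × 0.411472 ÷ 7.05416 = 1.008656
Product > 1; profitable direction is USD → EUR → MXN → CNY → USD.

1.0087 (arbitrage exists)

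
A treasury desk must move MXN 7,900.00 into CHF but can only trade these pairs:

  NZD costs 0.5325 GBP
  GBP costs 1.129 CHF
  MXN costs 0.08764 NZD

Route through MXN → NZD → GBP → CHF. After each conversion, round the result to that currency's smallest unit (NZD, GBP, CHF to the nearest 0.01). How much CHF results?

MXN 7,900.00 × 0.08764 = NZD 692.36
NZD 692.36 × 0.5325 = GBP 368.68
GBP 368.68 × 1.129 = CHF 416.24

CHF 416.24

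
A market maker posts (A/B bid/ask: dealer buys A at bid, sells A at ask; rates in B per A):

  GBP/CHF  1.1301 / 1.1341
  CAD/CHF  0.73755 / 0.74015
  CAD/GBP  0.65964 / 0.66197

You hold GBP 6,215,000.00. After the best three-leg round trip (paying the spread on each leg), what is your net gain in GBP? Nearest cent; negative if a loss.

Net profit: GBP 44,580.77

Best loop GBP → CHF → CAD → GBP:
GBP 6,215,000.00 × 1.1301 (sell GBP at bid) = CHF 7,023,571.50
CHF 7,023,571.50 ÷ 0.74015 (buy CAD at ask) = CAD 9,489,389.31
CAD 9,489,389.31 × 0.65964 (sell CAD at bid) = GBP 6,259,580.77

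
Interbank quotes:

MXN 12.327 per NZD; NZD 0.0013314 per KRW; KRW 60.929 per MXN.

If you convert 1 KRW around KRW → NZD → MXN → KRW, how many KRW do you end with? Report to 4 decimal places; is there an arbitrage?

Around KRW → NZD → MXN → KRW: 1 × 0.0013314 × 12.327 × 60.929 = 0.999977
Product ≈ 1 (deviation 0.002%, within rounding noise).

1.0000 (no arbitrage)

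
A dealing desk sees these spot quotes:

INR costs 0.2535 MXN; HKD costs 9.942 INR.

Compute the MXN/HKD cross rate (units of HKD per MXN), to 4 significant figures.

MXN/HKD = 0.3968

1 MXN ÷ 0.2535 = 3.94477 INR
3.94477 INR ÷ 9.942 = 0.396779 HKD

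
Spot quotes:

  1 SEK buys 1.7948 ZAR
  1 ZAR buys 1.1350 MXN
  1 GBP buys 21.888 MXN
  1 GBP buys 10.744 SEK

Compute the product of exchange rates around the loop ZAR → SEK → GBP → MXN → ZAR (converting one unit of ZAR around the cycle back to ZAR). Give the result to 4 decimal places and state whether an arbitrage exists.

1.0001 (no arbitrage)

Around ZAR → SEK → GBP → MXN → ZAR: 1 ÷ 1.7948 ÷ 10.744 × 21.888 ÷ 1.1350 = 1.000065
Product ≈ 1 (deviation 0.006%, within rounding noise).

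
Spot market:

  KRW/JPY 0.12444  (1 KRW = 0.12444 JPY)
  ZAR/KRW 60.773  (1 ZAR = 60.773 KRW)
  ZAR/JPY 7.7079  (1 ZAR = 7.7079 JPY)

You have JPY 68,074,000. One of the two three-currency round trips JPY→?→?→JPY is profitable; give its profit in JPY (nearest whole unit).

Profit: JPY 1,307,976

Profitable loop is JPY → KRW → ZAR → JPY:
JPY 68,074,000 ÷ 0.12444 = KRW 547,042,752
KRW 547,042,752 ÷ 60.773 = ZAR 9,001,411.01
ZAR 9,001,411.01 × 7.7079 = JPY 69,381,976
Profit = JPY 69,381,976 − JPY 68,074,000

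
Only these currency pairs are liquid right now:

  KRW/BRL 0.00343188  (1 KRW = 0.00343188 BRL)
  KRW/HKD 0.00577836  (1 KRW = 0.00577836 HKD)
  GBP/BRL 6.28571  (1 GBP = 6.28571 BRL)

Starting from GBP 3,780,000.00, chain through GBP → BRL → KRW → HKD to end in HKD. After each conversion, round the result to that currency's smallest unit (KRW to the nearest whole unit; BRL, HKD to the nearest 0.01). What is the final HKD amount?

HKD 40,005,402.29

GBP 3,780,000.00 × 6.28571 = BRL 23,759,983.80
BRL 23,759,983.80 ÷ 0.00343188 = KRW 6,923,314,277
KRW 6,923,314,277 × 0.00577836 = HKD 40,005,402.29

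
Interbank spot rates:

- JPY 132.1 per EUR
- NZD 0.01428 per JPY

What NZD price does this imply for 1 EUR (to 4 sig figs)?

1 EUR × 132.1 = 132.1 JPY
132.1 JPY × 0.01428 = 1.88639 NZD

EUR/NZD = 1.886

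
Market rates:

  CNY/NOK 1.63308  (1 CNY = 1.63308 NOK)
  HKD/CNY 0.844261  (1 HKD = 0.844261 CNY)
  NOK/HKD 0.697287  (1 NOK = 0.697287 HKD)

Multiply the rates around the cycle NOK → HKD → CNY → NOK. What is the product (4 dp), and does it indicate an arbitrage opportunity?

Around NOK → HKD → CNY → NOK: 1 × 0.697287 × 0.844261 × 1.63308 = 0.961381
Product < 1; profitable direction is NOK → CNY → HKD → NOK.

0.9614 (arbitrage exists)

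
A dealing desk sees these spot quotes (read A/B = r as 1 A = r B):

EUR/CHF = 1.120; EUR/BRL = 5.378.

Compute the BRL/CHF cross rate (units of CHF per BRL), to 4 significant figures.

1 BRL ÷ 5.378 = 0.185943 EUR
0.185943 EUR × 1.120 = 0.208256 CHF

BRL/CHF = 0.2083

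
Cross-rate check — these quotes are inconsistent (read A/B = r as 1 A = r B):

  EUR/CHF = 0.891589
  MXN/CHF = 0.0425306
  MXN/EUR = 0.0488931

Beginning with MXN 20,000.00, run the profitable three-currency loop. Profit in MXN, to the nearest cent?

Profitable loop is MXN → EUR → CHF → MXN:
MXN 20,000.00 × 0.0488931 = EUR 977.86
EUR 977.86 × 0.891589 = CHF 871.85
CHF 871.85 ÷ 0.0425306 = MXN 20,499.38
Profit = MXN 20,499.38 − MXN 20,000.00

Profit: MXN 499.38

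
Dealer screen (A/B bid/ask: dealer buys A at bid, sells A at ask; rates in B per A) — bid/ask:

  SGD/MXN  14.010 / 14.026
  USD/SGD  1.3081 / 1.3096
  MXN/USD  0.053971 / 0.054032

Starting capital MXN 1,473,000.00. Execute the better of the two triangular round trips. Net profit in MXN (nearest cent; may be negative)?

Best loop MXN → SGD → USD → MXN:
MXN 1,473,000.00 ÷ 14.026 (buy SGD at ask) = SGD 105,019.25
SGD 105,019.25 ÷ 1.3096 (buy USD at ask) = USD 80,191.85
USD 80,191.85 ÷ 0.054032 (buy MXN at ask) = MXN 1,484,154.81

Net profit: MXN 11,154.81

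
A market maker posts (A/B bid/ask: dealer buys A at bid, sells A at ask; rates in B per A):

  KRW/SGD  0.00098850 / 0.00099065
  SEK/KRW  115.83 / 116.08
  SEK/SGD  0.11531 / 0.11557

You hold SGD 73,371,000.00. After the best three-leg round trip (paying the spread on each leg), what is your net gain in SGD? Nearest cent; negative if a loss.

Net profit: SGD 201,204.12

Best loop SGD → KRW → SEK → SGD:
SGD 73,371,000.00 ÷ 0.00099065 (buy KRW at ask) = KRW 74,063,493,666
KRW 74,063,493,666 ÷ 116.08 (buy SEK at ask) = SEK 638,038,367.21
SEK 638,038,367.21 × 0.11531 (sell SEK at bid) = SGD 73,572,204.12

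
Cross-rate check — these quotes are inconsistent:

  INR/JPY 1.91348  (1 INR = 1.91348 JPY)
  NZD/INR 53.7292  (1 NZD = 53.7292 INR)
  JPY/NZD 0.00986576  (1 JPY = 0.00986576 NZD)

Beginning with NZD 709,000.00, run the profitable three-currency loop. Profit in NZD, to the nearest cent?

Profit: NZD 10,136.09

Profitable loop is NZD → INR → JPY → NZD:
NZD 709,000.00 × 53.7292 = INR 38,094,002.80
INR 38,094,002.80 × 1.91348 = JPY 72,892,112
JPY 72,892,112 × 0.00986576 = NZD 719,136.09
Profit = NZD 719,136.09 − NZD 709,000.00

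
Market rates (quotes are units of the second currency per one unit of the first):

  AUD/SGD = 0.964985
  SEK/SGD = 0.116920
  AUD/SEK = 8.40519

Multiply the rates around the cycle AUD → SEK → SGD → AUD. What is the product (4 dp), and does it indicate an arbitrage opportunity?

Around AUD → SEK → SGD → AUD: 1 × 8.40519 × 0.116920 ÷ 0.964985 = 1.018394
Product > 1; profitable direction is AUD → SEK → SGD → AUD.

1.0184 (arbitrage exists)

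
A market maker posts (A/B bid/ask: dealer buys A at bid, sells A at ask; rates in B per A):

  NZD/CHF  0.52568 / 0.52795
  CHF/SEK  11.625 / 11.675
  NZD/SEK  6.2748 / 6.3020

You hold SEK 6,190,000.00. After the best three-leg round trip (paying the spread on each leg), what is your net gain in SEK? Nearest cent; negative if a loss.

Net profit: SEK 111,455.21

Best loop SEK → CHF → NZD → SEK:
SEK 6,190,000.00 ÷ 11.675 (buy CHF at ask) = CHF 530,192.72
CHF 530,192.72 ÷ 0.52795 (buy NZD at ask) = NZD 1,004,247.98
NZD 1,004,247.98 × 6.2748 (sell NZD at bid) = SEK 6,301,455.21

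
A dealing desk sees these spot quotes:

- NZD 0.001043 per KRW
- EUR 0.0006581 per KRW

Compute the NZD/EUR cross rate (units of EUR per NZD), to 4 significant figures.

1 NZD ÷ 0.001043 = 958.773 KRW
958.773 KRW × 0.0006581 = 0.630968 EUR

NZD/EUR = 0.6310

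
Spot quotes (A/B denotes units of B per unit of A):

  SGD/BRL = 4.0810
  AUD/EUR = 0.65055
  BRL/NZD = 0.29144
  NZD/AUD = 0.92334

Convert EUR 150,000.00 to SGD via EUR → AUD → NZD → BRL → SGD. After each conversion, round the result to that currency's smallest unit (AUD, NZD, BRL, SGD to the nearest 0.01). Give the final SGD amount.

SGD 209,958.36

EUR 150,000.00 ÷ 0.65055 = AUD 230,574.13
AUD 230,574.13 ÷ 0.92334 = NZD 249,717.47
NZD 249,717.47 ÷ 0.29144 = BRL 856,840.07
BRL 856,840.07 ÷ 4.0810 = SGD 209,958.36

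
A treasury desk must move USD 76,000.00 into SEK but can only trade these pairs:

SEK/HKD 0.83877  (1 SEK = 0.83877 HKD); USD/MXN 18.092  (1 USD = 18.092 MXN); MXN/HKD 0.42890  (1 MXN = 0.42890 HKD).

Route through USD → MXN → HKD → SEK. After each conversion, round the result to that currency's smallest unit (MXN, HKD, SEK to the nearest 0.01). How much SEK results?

USD 76,000.00 × 18.092 = MXN 1,374,992.00
MXN 1,374,992.00 × 0.42890 = HKD 589,734.07
HKD 589,734.07 ÷ 0.83877 = SEK 703,093.90

SEK 703,093.90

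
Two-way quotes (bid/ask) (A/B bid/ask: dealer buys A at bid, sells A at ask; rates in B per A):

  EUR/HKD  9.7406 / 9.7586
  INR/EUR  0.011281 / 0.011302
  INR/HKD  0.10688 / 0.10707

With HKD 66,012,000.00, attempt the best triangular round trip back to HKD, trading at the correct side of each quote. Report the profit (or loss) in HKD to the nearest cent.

Best loop HKD → INR → EUR → HKD:
HKD 66,012,000.00 ÷ 0.10707 (buy INR at ask) = INR 616,531,241.24
INR 616,531,241.24 × 0.011281 (sell INR at bid) = EUR 6,955,088.93
EUR 6,955,088.93 × 9.7406 (sell EUR at bid) = HKD 67,746,739.26

Net profit: HKD 1,734,739.26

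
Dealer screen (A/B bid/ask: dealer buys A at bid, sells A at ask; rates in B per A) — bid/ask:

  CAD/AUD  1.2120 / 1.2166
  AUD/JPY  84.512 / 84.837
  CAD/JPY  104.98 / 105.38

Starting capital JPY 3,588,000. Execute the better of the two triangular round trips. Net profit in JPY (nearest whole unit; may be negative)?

Net profit: JPY 61,437

Best loop JPY → AUD → CAD → JPY:
JPY 3,588,000 ÷ 84.837 (buy AUD at ask) = AUD 42,292.87
AUD 42,292.87 ÷ 1.2166 (buy CAD at ask) = CAD 34,763.17
CAD 34,763.17 × 104.98 (sell CAD at bid) = JPY 3,649,437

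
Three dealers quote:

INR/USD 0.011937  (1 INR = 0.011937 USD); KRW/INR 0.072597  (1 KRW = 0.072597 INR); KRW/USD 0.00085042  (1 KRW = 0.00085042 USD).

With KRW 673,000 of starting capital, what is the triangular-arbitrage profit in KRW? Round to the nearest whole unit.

Profit: KRW 12,797

Profitable loop is KRW → INR → USD → KRW:
KRW 673,000 × 0.072597 = INR 48,857.78
INR 48,857.78 × 0.011937 = USD 583.22
USD 583.22 ÷ 0.00085042 = KRW 685,797
Profit = KRW 685,797 − KRW 673,000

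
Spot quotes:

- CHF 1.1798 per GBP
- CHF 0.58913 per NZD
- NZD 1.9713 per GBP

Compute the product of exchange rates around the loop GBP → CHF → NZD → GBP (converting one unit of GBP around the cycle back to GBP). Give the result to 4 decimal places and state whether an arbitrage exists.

1.0159 (arbitrage exists)

Around GBP → CHF → NZD → GBP: 1 × 1.1798 ÷ 0.58913 ÷ 1.9713 = 1.015885
Product > 1; profitable direction is GBP → CHF → NZD → GBP.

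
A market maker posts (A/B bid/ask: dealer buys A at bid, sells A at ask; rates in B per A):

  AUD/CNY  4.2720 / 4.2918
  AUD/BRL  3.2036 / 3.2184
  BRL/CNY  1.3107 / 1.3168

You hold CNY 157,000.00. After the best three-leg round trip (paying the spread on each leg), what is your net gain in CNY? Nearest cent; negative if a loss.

Best loop CNY → BRL → AUD → CNY:
CNY 157,000.00 ÷ 1.3168 (buy BRL at ask) = BRL 119,228.43
BRL 119,228.43 ÷ 3.2184 (buy AUD at ask) = AUD 37,045.87
AUD 37,045.87 × 4.2720 (sell AUD at bid) = CNY 158,259.96

Net profit: CNY 1,259.96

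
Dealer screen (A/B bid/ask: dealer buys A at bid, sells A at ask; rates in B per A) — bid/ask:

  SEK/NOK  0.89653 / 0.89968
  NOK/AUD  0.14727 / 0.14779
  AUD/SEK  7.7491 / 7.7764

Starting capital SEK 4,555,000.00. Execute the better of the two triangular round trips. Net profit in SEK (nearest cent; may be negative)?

Net profit: SEK 105,352.43

Best loop SEK → NOK → AUD → SEK:
SEK 4,555,000.00 × 0.89653 (sell SEK at bid) = NOK 4,083,694.15
NOK 4,083,694.15 × 0.14727 (sell NOK at bid) = AUD 601,405.64
AUD 601,405.64 × 7.7491 (sell AUD at bid) = SEK 4,660,352.43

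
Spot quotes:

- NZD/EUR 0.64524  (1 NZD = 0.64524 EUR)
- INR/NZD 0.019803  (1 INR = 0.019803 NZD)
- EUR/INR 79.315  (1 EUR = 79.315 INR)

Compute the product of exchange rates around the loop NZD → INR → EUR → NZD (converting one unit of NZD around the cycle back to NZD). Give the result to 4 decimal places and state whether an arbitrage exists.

0.9867 (arbitrage exists)

Around NZD → INR → EUR → NZD: 1 ÷ 0.019803 ÷ 79.315 ÷ 0.64524 = 0.986717
Product < 1; profitable direction is NZD → EUR → INR → NZD.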